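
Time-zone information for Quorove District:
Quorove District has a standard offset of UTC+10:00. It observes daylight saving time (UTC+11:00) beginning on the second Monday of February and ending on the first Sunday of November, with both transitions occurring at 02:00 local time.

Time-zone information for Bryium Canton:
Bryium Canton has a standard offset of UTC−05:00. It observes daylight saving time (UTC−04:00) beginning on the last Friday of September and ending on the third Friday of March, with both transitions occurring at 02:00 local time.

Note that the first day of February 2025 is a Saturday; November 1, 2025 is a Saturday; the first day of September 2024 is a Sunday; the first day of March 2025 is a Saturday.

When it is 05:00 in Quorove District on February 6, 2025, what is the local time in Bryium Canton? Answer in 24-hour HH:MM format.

15:00

1 February 2025 is a Saturday, so the first Monday is February 3 and the second is February 10.
1 November 2025 is a Saturday, so the first Sunday is November 2.
February 6, 2025 does not fall between 10 February and 2 November, so daylight saving is not in effect and Quorove District is at UTC+10:00.
05:00 Quorove District − 10h = 19:00 UTC (rolling into the previous day, 5 February 2025).
1 September 2024 is a Sunday, so Fridays fall on 6, 13, 20, 27; the last is September 27.
1 March 2025 is a Saturday, so the first Friday is March 7 and the third is March 21.
At the standard offset (UTC−05:00), 19:00 UTC − 5h = 14:00 Bryium Canton standard time.
Daylight saving runs 27 September 2024 – 21 March 2025; the standard-time date in Bryium Canton, February 5, 2025, is inside that window, so Bryium Canton is at UTC−04:00.
19:00 UTC − 4h = 15:00 Bryium Canton.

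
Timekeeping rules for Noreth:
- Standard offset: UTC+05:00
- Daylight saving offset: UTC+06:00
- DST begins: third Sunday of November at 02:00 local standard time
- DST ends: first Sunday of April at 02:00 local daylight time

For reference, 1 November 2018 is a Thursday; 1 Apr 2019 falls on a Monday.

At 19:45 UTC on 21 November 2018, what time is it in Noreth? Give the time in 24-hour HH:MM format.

01:45

1 November 2018 is a Thursday, so the first Sunday is November 4 and the third is November 18.
1 April 2019 is a Monday, so the first Sunday is April 7.
At the standard offset (UTC+05:00), 19:45 UTC + 5h = 00:45 Noreth standard time (rolling into the next day, 22 November 2018).
The standard-time date in Noreth, 22 November 2018, lies within the daylight-saving period (18 November 2018 – 7 April 2019), so Noreth is on daylight time, UTC+06:00.
19:45 UTC + 6h = 01:45 local (rolling into the next day, 22 November 2018).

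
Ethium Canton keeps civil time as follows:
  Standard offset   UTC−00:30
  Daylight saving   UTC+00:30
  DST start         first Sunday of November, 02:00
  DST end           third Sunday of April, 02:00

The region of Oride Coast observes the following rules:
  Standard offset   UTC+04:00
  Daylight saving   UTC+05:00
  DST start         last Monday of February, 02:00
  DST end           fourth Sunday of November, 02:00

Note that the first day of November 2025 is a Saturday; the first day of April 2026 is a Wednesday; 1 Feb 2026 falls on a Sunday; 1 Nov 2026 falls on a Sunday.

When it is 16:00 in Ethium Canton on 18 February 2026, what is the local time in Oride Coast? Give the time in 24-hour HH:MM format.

19:30

1 November 2025 is a Saturday, so the first Sunday is November 2.
1 April 2026 is a Wednesday, so the first Sunday is April 5 and the third is April 19.
18 February 2026 lies within the daylight-saving period (2 November 2025 – 19 April 2026), so Ethium Canton is on daylight time, UTC+00:30.
16:00 Ethium Canton − 0h30m = 15:30 UTC.
1 February 2026 is a Sunday, so Mondays fall on 2, 9, 16, 23; the last is February 23.
1 November 2026 is a Sunday, so the first Sunday is November 1 and the fourth is November 22.
At the standard offset (UTC+04:00), 15:30 UTC + 4h = 19:30 Oride Coast standard time.
The standard-time date in Oride Coast, 18 February 2026, does not fall between 23 February and 22 November, so daylight saving is not in effect and Oride Coast is at UTC+04:00.
15:30 UTC + 4h = 19:30 Oride Coast.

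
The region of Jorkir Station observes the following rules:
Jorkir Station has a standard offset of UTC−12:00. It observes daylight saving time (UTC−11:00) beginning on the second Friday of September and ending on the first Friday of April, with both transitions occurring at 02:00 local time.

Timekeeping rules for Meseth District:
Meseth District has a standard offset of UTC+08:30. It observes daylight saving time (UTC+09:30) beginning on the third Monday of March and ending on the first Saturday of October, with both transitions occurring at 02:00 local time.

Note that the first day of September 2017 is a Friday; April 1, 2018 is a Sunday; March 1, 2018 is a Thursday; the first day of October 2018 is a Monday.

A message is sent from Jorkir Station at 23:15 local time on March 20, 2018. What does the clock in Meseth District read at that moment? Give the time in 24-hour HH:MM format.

1 September 2017 is a Friday, so the first Friday is September 1 and the second is September 8.
1 April 2018 is a Sunday, so the first Friday is April 6.
March 20, 2018 lies within the daylight-saving period (8 September 2017 – 6 April 2018), so Jorkir Station is on daylight time, UTC−11:00.
23:15 Jorkir Station + 11h = 10:15 UTC (rolling into the next day, 21 March 2018).
1 March 2018 is a Thursday, so the first Monday is March 5 and the third is March 19.
1 October 2018 is a Monday, so the first Saturday is October 6.
At the standard offset (UTC+08:30), 10:15 UTC + 8h30m = 18:45 Meseth District standard time.
The standard-time date in Meseth District, March 21, 2018, falls between 19 March and 6 October, so daylight saving is in effect and Meseth District is at UTC+09:30.
10:15 UTC + 9h30m = 19:45 Meseth District.

19:45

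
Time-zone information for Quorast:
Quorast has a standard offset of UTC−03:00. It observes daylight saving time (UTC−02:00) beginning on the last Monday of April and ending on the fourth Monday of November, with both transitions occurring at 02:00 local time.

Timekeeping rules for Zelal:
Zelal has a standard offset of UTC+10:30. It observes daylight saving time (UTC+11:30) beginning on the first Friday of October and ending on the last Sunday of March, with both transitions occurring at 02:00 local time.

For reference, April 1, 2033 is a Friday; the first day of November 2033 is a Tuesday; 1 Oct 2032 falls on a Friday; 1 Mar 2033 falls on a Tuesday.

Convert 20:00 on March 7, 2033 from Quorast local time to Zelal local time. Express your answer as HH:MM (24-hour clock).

1 April 2033 is a Friday, so Mondays fall on 4, 11, 18, 25; the last is April 25.
1 November 2033 is a Tuesday, so the first Monday is November 7 and the fourth is November 28.
March 7, 2033 does not fall between 25 April and 28 November, so daylight saving is not in effect and Quorast is at UTC−03:00.
20:00 Quorast + 3h = 23:00 UTC.
1 October 2032 is a Friday, so the first Friday is October 1.
1 March 2033 is a Tuesday, so Sundays fall on 6, 13, 20, 27; the last is March 27.
At the standard offset (UTC+10:30), 23:00 UTC + 10h30m = 09:30 Zelal standard time (rolling into the next day, 8 March 2033).
Daylight saving runs 1 October 2032 – 27 March 2033; the standard-time date in Zelal, March 8, 2033, is inside that window, so Zelal is at UTC+11:30.
23:00 UTC + 11h30m = 10:30 Zelal (rolling into the next day, 8 March 2033).

10:30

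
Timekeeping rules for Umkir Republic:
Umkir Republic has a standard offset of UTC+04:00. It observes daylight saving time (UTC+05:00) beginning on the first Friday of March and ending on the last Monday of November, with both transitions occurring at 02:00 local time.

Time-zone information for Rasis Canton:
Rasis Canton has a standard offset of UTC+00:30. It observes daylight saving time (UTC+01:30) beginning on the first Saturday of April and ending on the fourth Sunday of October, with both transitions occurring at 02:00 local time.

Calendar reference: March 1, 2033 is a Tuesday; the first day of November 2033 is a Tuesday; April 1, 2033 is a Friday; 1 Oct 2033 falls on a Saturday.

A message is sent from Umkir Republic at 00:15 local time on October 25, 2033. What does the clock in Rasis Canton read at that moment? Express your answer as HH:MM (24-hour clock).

1 March 2033 is a Tuesday, so the first Friday is March 4.
1 November 2033 is a Tuesday, so Mondays fall on 7, 14, 21, 28; the last is November 28.
October 25, 2033 falls between 4 March and 28 November, so daylight saving is in effect and Umkir Republic is at UTC+05:00.
00:15 Umkir Republic − 5h = 19:15 UTC (rolling into the previous day, 24 October 2033).
1 April 2033 is a Friday, so the first Saturday is April 2.
1 October 2033 is a Saturday, so the first Sunday is October 2 and the fourth is October 23.
At the standard offset (UTC+00:30), 19:15 UTC + 0h30m = 19:45 Rasis Canton standard time.
Daylight saving runs 2 April – 23 October; the standard-time date in Rasis Canton, October 24, 2033, is outside that window, so Rasis Canton is on standard time at UTC+00:30.
19:15 UTC + 0h30m = 19:45 Rasis Canton.

19:45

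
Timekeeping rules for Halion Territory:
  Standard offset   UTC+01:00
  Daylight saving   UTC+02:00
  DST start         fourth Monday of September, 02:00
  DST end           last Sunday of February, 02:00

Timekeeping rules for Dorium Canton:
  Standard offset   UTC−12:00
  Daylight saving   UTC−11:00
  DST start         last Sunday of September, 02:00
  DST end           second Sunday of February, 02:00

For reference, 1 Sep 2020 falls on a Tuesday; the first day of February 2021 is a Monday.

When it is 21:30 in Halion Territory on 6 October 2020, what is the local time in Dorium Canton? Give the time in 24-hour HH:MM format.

08:30

1 September 2020 is a Tuesday, so the first Monday is September 7 and the fourth is September 28.
1 February 2021 is a Monday, so Sundays fall on 7, 14, 21, 28; the last is February 28.
6 October 2020 lies within the daylight-saving period (28 September 2020 – 28 February 2021), so Halion Territory is on daylight time, UTC+02:00.
21:30 Halion Territory − 2h = 19:30 UTC.
1 September 2020 is a Tuesday, so Sundays fall on 6, 13, 20, 27; the last is September 27.
1 February 2021 is a Monday, so the first Sunday is February 7 and the second is February 14.
At the standard offset (UTC−12:00), 19:30 UTC − 12h = 07:30 Dorium Canton standard time.
Daylight saving runs 27 September 2020 – 14 February 2021; the standard-time date in Dorium Canton, 6 October 2020, is inside that window, so Dorium Canton is at UTC−11:00.
19:30 UTC − 11h = 08:30 Dorium Canton.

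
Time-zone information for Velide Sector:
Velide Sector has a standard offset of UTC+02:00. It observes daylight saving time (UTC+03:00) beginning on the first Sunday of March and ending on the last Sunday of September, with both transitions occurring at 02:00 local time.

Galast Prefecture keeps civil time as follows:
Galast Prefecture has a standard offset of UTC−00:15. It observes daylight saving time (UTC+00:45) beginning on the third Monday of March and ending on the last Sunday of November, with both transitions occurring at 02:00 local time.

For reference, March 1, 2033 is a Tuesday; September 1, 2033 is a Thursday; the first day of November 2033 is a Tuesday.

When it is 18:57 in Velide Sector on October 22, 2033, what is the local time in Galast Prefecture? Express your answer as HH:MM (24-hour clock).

1 March 2033 is a Tuesday, so the first Sunday is March 6.
1 September 2033 is a Thursday, so Sundays fall on 4, 11, 18, 25; the last is September 25.
October 22, 2033 is outside the daylight-saving period (6 March – 25 September), so Velide Sector is on standard time, UTC+02:00.
18:57 Velide Sector − 2h = 16:57 UTC.
1 March 2033 is a Tuesday, so the first Monday is March 7 and the third is March 21.
1 November 2033 is a Tuesday, so Sundays fall on 6, 13, 20, 27; the last is November 27.
At the standard offset (UTC−00:15), 16:57 UTC − 0h15m = 16:42 Galast Prefecture standard time.
The standard-time date in Galast Prefecture, October 22, 2033, falls between 21 March and 27 November, so daylight saving is in effect and Galast Prefecture is at UTC+00:45.
16:57 UTC + 0h45m = 17:42 Galast Prefecture.

17:42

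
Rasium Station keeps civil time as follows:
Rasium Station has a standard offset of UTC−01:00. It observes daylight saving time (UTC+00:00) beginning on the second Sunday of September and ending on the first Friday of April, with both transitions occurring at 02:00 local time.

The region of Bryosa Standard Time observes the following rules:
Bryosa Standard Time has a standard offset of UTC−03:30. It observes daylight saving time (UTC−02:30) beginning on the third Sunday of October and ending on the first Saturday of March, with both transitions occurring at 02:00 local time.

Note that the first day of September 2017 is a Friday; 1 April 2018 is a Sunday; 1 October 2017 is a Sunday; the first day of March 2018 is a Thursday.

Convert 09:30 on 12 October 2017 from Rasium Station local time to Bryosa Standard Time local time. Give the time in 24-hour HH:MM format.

1 September 2017 is a Friday, so the first Sunday is September 3 and the second is September 10.
1 April 2018 is a Sunday, so the first Friday is April 6.
Daylight saving runs 10 September 2017 – 6 April 2018; 12 October 2017 is inside that window, so Rasium Station is at UTC+00:00.
09:30 Rasium Station − 0h = 09:30 UTC.
1 October 2017 is a Sunday, so the first Sunday is October 1 and the third is October 15.
1 March 2018 is a Thursday, so the first Saturday is March 3.
At the standard offset (UTC−03:30), 09:30 UTC − 3h30m = 06:00 Bryosa Standard Time standard time.
The standard-time date in Bryosa Standard Time, 12 October 2017, does not fall between 15 October 2017 and 3 March 2018, so daylight saving is not in effect and Bryosa Standard Time is at UTC−03:30.
09:30 UTC − 3h30m = 06:00 Bryosa Standard Time.

06:00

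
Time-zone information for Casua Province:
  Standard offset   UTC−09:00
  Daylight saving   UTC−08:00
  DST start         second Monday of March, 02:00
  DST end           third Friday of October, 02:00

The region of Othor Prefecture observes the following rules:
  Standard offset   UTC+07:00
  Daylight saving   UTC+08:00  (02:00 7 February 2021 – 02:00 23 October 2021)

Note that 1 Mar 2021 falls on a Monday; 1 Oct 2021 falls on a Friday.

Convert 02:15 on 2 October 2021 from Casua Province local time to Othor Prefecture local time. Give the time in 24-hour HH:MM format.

1 March 2021 is a Monday, so the first Monday is March 1 and the second is March 8.
1 October 2021 is a Friday, so the first Friday is October 1 and the third is October 15.
2 October 2021 lies within the daylight-saving period (8 March – 15 October), so Casua Province is on daylight time, UTC−08:00.
02:15 Casua Province + 8h = 10:15 UTC.
At the standard offset (UTC+07:00), 10:15 UTC + 7h = 17:15 Othor Prefecture standard time.
The standard-time date in Othor Prefecture, 2 October 2021, falls between 7 February and 23 October, so daylight saving is in effect and Othor Prefecture is at UTC+08:00.
10:15 UTC + 8h = 18:15 Othor Prefecture.

18:15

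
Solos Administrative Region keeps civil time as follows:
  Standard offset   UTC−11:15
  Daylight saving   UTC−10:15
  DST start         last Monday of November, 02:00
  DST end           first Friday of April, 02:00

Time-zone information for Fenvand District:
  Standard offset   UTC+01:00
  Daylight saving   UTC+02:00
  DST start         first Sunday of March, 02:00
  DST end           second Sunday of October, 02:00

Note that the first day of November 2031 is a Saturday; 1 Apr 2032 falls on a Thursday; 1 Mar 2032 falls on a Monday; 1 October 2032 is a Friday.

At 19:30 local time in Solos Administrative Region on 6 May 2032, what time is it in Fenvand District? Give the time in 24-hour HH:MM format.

08:45

1 November 2031 is a Saturday, so Mondays fall on 3, 10, 17, 24; the last is November 24.
1 April 2032 is a Thursday, so the first Friday is April 2.
6 May 2032 is outside the daylight-saving period (24 November 2031 – 2 April 2032), so Solos Administrative Region is on standard time, UTC−11:15.
19:30 Solos Administrative Region + 11h15m = 06:45 UTC (rolling into the next day, 7 May 2032).
1 March 2032 is a Monday, so the first Sunday is March 7.
1 October 2032 is a Friday, so the first Sunday is October 3 and the second is October 10.
At the standard offset (UTC+01:00), 06:45 UTC + 1h = 07:45 Fenvand District standard time.
The standard-time date in Fenvand District, 7 May 2032, lies within the daylight-saving period (7 March – 10 October), so Fenvand District is on daylight time, UTC+02:00.
06:45 UTC + 2h = 08:45 Fenvand District.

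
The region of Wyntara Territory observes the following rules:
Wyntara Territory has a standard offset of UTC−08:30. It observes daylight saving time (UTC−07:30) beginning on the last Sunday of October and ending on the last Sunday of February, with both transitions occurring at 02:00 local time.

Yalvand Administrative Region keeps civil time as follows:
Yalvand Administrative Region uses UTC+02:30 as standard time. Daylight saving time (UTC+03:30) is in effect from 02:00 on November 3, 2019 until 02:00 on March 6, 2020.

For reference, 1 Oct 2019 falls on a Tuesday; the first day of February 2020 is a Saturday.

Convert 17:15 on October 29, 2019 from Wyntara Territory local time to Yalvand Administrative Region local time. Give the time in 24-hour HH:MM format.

03:15

1 October 2019 is a Tuesday, so Sundays fall on 6, 13, 20, 27; the last is October 27.
1 February 2020 is a Saturday, so Sundays fall on 2, 9, 16, 23; the last is February 23.
October 29, 2019 lies within the daylight-saving period (27 October 2019 – 23 February 2020), so Wyntara Territory is on daylight time, UTC−07:30.
17:15 Wyntara Territory + 7h30m = 00:45 UTC (rolling into the next day, 30 October 2019).
At the standard offset (UTC+02:30), 00:45 UTC + 2h30m = 03:15 Yalvand Administrative Region standard time.
The standard-time date in Yalvand Administrative Region, October 30, 2019, does not fall between 3 November 2019 and 6 March 2020, so daylight saving is not in effect and Yalvand Administrative Region is at UTC+02:30.
00:45 UTC + 2h30m = 03:15 Yalvand Administrative Region.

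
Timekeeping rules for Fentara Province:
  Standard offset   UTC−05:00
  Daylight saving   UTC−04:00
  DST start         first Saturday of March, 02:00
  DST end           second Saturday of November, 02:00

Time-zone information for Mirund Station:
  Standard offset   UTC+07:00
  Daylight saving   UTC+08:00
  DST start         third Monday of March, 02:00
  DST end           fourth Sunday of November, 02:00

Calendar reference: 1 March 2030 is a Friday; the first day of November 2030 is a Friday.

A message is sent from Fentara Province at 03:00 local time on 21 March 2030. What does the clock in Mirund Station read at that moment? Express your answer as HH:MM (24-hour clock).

1 March 2030 is a Friday, so the first Saturday is March 2.
1 November 2030 is a Friday, so the first Saturday is November 2 and the second is November 9.
Daylight saving runs 2 March – 9 November; 21 March 2030 is inside that window, so Fentara Province is at UTC−04:00.
03:00 Fentara Province + 4h = 07:00 UTC.
1 March 2030 is a Friday, so the first Monday is March 4 and the third is March 18.
1 November 2030 is a Friday, so the first Sunday is November 3 and the fourth is November 24.
At the standard offset (UTC+07:00), 07:00 UTC + 7h = 14:00 Mirund Station standard time.
The standard-time date in Mirund Station, 21 March 2030, lies within the daylight-saving period (18 March – 24 November), so Mirund Station is on daylight time, UTC+08:00.
07:00 UTC + 8h = 15:00 Mirund Station.

15:00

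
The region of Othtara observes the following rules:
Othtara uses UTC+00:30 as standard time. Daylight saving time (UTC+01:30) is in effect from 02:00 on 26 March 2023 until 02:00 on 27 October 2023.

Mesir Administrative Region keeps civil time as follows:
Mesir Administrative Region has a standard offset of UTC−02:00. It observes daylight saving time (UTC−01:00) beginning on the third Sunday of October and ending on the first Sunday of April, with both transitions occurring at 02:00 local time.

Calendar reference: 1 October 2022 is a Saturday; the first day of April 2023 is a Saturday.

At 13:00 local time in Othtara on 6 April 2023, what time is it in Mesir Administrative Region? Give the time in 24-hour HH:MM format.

09:30

Daylight saving runs 26 March – 27 October; 6 April 2023 is inside that window, so Othtara is at UTC+01:30.
13:00 Othtara − 1h30m = 11:30 UTC.
1 October 2022 is a Saturday, so the first Sunday is October 2 and the third is October 16.
1 April 2023 is a Saturday, so the first Sunday is April 2.
At the standard offset (UTC−02:00), 11:30 UTC − 2h = 09:30 Mesir Administrative Region standard time.
The standard-time date in Mesir Administrative Region, 6 April 2023, does not fall between 16 October 2022 and 2 April 2023, so daylight saving is not in effect and Mesir Administrative Region is at UTC−02:00.
11:30 UTC − 2h = 09:30 Mesir Administrative Region.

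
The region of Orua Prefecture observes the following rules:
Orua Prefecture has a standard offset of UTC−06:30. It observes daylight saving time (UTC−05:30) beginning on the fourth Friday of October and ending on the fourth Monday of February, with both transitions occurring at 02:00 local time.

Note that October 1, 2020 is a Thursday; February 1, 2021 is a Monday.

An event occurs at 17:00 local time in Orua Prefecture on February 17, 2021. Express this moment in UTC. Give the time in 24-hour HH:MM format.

1 October 2020 is a Thursday, so the first Friday is October 2 and the fourth is October 23.
1 February 2021 is a Monday, so the first Monday is February 1 and the fourth is February 22.
Daylight saving runs 23 October 2020 – 22 February 2021; February 17, 2021 is inside that window, so Orua Prefecture is at UTC−05:30.
17:00 local + 5h30m = 22:30 UTC.

22:30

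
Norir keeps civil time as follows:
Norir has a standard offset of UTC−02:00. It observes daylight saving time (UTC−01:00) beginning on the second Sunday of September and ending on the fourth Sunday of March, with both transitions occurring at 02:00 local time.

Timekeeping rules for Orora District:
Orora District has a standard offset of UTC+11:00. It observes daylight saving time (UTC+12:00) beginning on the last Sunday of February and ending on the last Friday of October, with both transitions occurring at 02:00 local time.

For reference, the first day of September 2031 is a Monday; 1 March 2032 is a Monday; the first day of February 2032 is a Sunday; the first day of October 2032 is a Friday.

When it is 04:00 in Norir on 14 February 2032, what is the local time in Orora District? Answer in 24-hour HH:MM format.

16:00

1 September 2031 is a Monday, so the first Sunday is September 7 and the second is September 14.
1 March 2032 is a Monday, so the first Sunday is March 7 and the fourth is March 28.
14 February 2032 lies within the daylight-saving period (14 September 2031 – 28 March 2032), so Norir is on daylight time, UTC−01:00.
04:00 Norir + 1h = 05:00 UTC.
1 February 2032 is a Sunday, so Sundays fall on 1, 8, 15, 22, 29; the last is February 29.
1 October 2032 is a Friday, so Fridays fall on 1, 8, 15, 22, 29; the last is October 29.
At the standard offset (UTC+11:00), 05:00 UTC + 11h = 16:00 Orora District standard time.
The standard-time date in Orora District, 14 February 2032, does not fall between 29 February and 29 October, so daylight saving is not in effect and Orora District is at UTC+11:00.
05:00 UTC + 11h = 16:00 Orora District.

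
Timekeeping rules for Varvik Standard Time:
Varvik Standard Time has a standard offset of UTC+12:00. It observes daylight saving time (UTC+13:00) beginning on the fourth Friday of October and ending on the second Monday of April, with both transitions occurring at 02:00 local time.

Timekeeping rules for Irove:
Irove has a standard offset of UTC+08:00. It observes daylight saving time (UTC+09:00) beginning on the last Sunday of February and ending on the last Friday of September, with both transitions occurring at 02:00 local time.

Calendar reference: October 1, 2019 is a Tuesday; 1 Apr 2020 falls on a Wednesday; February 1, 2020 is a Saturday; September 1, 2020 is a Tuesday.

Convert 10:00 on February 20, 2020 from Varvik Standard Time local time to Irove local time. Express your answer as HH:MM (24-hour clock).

1 October 2019 is a Tuesday, so the first Friday is October 4 and the fourth is October 25.
1 April 2020 is a Wednesday, so the first Monday is April 6 and the second is April 13.
February 20, 2020 falls between 25 October 2019 and 13 April 2020, so daylight saving is in effect and Varvik Standard Time is at UTC+13:00.
10:00 Varvik Standard Time − 13h = 21:00 UTC (rolling into the previous day, 19 February 2020).
1 February 2020 is a Saturday, so Sundays fall on 2, 9, 16, 23; the last is February 23.
1 September 2020 is a Tuesday, so Fridays fall on 4, 11, 18, 25; the last is September 25.
At the standard offset (UTC+08:00), 21:00 UTC + 8h = 05:00 Irove standard time (rolling into the next day, 20 February 2020).
Daylight saving runs 23 February – 25 September; the standard-time date in Irove, February 20, 2020, is outside that window, so Irove is on standard time at UTC+08:00.
21:00 UTC + 8h = 05:00 Irove (rolling into the next day, 20 February 2020).

05:00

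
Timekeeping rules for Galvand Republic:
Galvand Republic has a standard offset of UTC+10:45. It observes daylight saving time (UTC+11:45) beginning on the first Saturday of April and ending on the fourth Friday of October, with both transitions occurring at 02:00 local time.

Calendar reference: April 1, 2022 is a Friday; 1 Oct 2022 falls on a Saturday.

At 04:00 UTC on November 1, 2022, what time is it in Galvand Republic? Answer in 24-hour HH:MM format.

14:45

1 April 2022 is a Friday, so the first Saturday is April 2.
1 October 2022 is a Saturday, so the first Friday is October 7 and the fourth is October 28.
At the standard offset (UTC+10:45), 04:00 UTC + 10h45m = 14:45 Galvand Republic standard time.
Daylight saving runs 2 April – 28 October; the standard-time date in Galvand Republic, November 1, 2022, is outside that window, so Galvand Republic is on standard time at UTC+10:45.
04:00 UTC + 10h45m = 14:45 local.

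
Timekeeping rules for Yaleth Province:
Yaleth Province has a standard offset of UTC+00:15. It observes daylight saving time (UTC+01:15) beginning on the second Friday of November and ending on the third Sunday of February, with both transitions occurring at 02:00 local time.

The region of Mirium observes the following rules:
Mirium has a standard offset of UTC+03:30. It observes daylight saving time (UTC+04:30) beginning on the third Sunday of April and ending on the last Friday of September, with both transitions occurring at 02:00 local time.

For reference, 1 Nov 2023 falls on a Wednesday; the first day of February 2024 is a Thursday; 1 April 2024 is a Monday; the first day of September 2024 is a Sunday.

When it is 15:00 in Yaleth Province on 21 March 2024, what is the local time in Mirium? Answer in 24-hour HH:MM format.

18:15

1 November 2023 is a Wednesday, so the first Friday is November 3 and the second is November 10.
1 February 2024 is a Thursday, so the first Sunday is February 4 and the third is February 18.
21 March 2024 does not fall between 10 November 2023 and 18 February 2024, so daylight saving is not in effect and Yaleth Province is at UTC+00:15.
15:00 Yaleth Province − 0h15m = 14:45 UTC.
1 April 2024 is a Monday, so the first Sunday is April 7 and the third is April 21.
1 September 2024 is a Sunday, so Fridays fall on 6, 13, 20, 27; the last is September 27.
At the standard offset (UTC+03:30), 14:45 UTC + 3h30m = 18:15 Mirium standard time.
The standard-time date in Mirium, 21 March 2024, does not fall between 21 April and 27 September, so daylight saving is not in effect and Mirium is at UTC+03:30.
14:45 UTC + 3h30m = 18:15 Mirium.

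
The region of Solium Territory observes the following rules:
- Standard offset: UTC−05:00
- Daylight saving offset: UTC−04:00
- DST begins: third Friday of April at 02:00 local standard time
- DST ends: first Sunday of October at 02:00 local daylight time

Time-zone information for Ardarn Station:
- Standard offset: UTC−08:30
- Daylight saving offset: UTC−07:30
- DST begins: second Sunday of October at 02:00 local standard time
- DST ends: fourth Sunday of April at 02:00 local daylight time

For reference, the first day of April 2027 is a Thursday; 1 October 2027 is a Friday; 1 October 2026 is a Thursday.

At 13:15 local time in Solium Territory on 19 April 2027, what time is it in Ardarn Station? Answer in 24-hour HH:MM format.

09:45

1 April 2027 is a Thursday, so the first Friday is April 2 and the third is April 16.
1 October 2027 is a Friday, so the first Sunday is October 3.
19 April 2027 lies within the daylight-saving period (16 April – 3 October), so Solium Territory is on daylight time, UTC−04:00.
13:15 Solium Territory + 4h = 17:15 UTC.
1 October 2026 is a Thursday, so the first Sunday is October 4 and the second is October 11.
1 April 2027 is a Thursday, so the first Sunday is April 4 and the fourth is April 25.
At the standard offset (UTC−08:30), 17:15 UTC − 8h30m = 08:45 Ardarn Station standard time.
Daylight saving runs 11 October 2026 – 25 April 2027; the standard-time date in Ardarn Station, 19 April 2027, is inside that window, so Ardarn Station is at UTC−07:30.
17:15 UTC − 7h30m = 09:45 Ardarn Station.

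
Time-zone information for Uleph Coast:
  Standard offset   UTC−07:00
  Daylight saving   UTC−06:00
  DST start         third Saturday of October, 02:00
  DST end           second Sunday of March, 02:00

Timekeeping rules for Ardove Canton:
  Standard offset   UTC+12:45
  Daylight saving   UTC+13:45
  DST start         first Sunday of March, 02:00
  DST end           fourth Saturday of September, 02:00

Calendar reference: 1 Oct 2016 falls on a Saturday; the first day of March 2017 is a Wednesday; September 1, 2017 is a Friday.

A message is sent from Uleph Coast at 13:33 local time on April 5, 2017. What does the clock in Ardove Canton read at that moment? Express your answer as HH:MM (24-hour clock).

10:18

1 October 2016 is a Saturday, so the first Saturday is October 1 and the third is October 15.
1 March 2017 is a Wednesday, so the first Sunday is March 5 and the second is March 12.
April 5, 2017 does not fall between 15 October 2016 and 12 March 2017, so daylight saving is not in effect and Uleph Coast is at UTC−07:00.
13:33 Uleph Coast + 7h = 20:33 UTC.
1 March 2017 is a Wednesday, so the first Sunday is March 5.
1 September 2017 is a Friday, so the first Saturday is September 2 and the fourth is September 23.
At the standard offset (UTC+12:45), 20:33 UTC + 12h45m = 09:18 Ardove Canton standard time (rolling into the next day, 6 April 2017).
Daylight saving runs 5 March – 23 September; the standard-time date in Ardove Canton, April 6, 2017, is inside that window, so Ardove Canton is at UTC+13:45.
20:33 UTC + 13h45m = 10:18 Ardove Canton (rolling into the next day, 6 April 2017).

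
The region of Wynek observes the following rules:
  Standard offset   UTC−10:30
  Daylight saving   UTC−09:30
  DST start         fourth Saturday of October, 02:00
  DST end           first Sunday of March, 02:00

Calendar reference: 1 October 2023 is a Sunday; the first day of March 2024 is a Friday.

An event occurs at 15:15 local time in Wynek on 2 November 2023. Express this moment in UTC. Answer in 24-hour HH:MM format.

1 October 2023 is a Sunday, so the first Saturday is October 7 and the fourth is October 28.
1 March 2024 is a Friday, so the first Sunday is March 3.
Daylight saving runs 28 October 2023 – 3 March 2024; 2 November 2023 is inside that window, so Wynek is at UTC−09:30.
15:15 local + 9h30m = 00:45 UTC (rolling into the next day, 3 November 2023).

00:45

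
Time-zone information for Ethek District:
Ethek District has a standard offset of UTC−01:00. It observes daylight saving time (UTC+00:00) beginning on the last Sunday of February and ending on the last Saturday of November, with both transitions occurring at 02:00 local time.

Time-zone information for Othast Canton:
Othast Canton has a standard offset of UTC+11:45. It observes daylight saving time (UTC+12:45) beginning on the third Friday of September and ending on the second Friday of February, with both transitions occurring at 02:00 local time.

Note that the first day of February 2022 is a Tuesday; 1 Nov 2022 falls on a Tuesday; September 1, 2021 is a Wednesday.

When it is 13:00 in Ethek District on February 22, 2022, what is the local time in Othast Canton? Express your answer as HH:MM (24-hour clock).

01:45

1 February 2022 is a Tuesday, so Sundays fall on 6, 13, 20, 27; the last is February 27.
1 November 2022 is a Tuesday, so Saturdays fall on 5, 12, 19, 26; the last is November 26.
February 22, 2022 is outside the daylight-saving period (27 February – 26 November), so Ethek District is on standard time, UTC−01:00.
13:00 Ethek District + 1h = 14:00 UTC.
1 September 2021 is a Wednesday, so the first Friday is September 3 and the third is September 17.
1 February 2022 is a Tuesday, so the first Friday is February 4 and the second is February 11.
At the standard offset (UTC+11:45), 14:00 UTC + 11h45m = 01:45 Othast Canton standard time (rolling into the next day, 23 February 2022).
Daylight saving runs 17 September 2021 – 11 February 2022; the standard-time date in Othast Canton, February 23, 2022, is outside that window, so Othast Canton is on standard time at UTC+11:45.
14:00 UTC + 11h45m = 01:45 Othast Canton (rolling into the next day, 23 February 2022).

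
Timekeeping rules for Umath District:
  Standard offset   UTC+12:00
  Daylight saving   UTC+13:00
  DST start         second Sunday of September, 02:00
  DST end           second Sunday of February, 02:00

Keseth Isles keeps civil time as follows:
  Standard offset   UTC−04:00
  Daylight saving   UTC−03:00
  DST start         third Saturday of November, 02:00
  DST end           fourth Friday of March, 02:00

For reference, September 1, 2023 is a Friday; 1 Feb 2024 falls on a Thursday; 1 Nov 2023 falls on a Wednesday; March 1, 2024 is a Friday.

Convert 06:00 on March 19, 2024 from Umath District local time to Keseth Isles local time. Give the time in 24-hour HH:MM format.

1 September 2023 is a Friday, so the first Sunday is September 3 and the second is September 10.
1 February 2024 is a Thursday, so the first Sunday is February 4 and the second is February 11.
March 19, 2024 does not fall between 10 September 2023 and 11 February 2024, so daylight saving is not in effect and Umath District is at UTC+12:00.
06:00 Umath District − 12h = 18:00 UTC (rolling into the previous day, 18 March 2024).
1 November 2023 is a Wednesday, so the first Saturday is November 4 and the third is November 18.
1 March 2024 is a Friday, so the first Friday is March 1 and the fourth is March 22.
At the standard offset (UTC−04:00), 18:00 UTC − 4h = 14:00 Keseth Isles standard time.
Daylight saving runs 18 November 2023 – 22 March 2024; the standard-time date in Keseth Isles, March 18, 2024, is inside that window, so Keseth Isles is at UTC−03:00.
18:00 UTC − 3h = 15:00 Keseth Isles.

15:00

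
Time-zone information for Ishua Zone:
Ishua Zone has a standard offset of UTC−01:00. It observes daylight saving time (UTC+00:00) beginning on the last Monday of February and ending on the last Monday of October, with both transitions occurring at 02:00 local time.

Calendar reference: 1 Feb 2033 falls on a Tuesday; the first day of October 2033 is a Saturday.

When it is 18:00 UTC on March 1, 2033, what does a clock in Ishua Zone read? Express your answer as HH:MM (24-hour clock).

1 February 2033 is a Tuesday, so Mondays fall on 7, 14, 21, 28; the last is February 28.
1 October 2033 is a Saturday, so Mondays fall on 3, 10, 17, 24, 31; the last is October 31.
At the standard offset (UTC−01:00), 18:00 UTC − 1h = 17:00 Ishua Zone standard time.
The standard-time date in Ishua Zone, March 1, 2033, falls between 28 February and 31 October, so daylight saving is in effect and Ishua Zone is at UTC+00:00.
18:00 UTC + 0h = 18:00 local.

18:00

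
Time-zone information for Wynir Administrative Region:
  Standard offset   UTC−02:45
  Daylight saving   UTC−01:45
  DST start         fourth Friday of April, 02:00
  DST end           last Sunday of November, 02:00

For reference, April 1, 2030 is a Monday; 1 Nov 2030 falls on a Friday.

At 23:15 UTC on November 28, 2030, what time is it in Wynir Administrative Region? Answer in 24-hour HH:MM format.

20:30

1 April 2030 is a Monday, so the first Friday is April 5 and the fourth is April 26.
1 November 2030 is a Friday, so Sundays fall on 3, 10, 17, 24; the last is November 24.
At the standard offset (UTC−02:45), 23:15 UTC − 2h45m = 20:30 Wynir Administrative Region standard time.
Daylight saving runs 26 April – 24 November; the standard-time date in Wynir Administrative Region, November 28, 2030, is outside that window, so Wynir Administrative Region is on standard time at UTC−02:45.
23:15 UTC − 2h45m = 20:30 local.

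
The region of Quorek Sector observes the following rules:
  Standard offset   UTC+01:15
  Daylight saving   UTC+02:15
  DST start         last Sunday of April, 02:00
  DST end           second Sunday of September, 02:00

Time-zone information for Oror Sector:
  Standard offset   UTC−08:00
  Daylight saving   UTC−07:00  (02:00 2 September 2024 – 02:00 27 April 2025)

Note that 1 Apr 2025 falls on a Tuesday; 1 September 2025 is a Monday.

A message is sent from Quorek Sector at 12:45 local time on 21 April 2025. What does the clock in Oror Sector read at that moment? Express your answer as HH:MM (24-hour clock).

1 April 2025 is a Tuesday, so Sundays fall on 6, 13, 20, 27; the last is April 27.
1 September 2025 is a Monday, so the first Sunday is September 7 and the second is September 14.
21 April 2025 does not fall between 27 April and 14 September, so daylight saving is not in effect and Quorek Sector is at UTC+01:15.
12:45 Quorek Sector − 1h15m = 11:30 UTC.
At the standard offset (UTC−08:00), 11:30 UTC − 8h = 03:30 Oror Sector standard time.
Daylight saving runs 2 September 2024 – 27 April 2025; the standard-time date in Oror Sector, 21 April 2025, is inside that window, so Oror Sector is at UTC−07:00.
11:30 UTC − 7h = 04:30 Oror Sector.

04:30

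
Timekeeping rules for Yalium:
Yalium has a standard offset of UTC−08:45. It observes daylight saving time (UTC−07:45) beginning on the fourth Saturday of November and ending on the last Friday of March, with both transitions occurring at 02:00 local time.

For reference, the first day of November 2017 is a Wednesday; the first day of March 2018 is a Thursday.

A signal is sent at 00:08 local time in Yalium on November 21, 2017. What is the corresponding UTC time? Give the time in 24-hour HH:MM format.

1 November 2017 is a Wednesday, so the first Saturday is November 4 and the fourth is November 25.
1 March 2018 is a Thursday, so Fridays fall on 2, 9, 16, 23, 30; the last is March 30.
November 21, 2017 does not fall between 25 November 2017 and 30 March 2018, so daylight saving is not in effect and Yalium is at UTC−08:45.
00:08 local + 8h45m = 08:53 UTC.

08:53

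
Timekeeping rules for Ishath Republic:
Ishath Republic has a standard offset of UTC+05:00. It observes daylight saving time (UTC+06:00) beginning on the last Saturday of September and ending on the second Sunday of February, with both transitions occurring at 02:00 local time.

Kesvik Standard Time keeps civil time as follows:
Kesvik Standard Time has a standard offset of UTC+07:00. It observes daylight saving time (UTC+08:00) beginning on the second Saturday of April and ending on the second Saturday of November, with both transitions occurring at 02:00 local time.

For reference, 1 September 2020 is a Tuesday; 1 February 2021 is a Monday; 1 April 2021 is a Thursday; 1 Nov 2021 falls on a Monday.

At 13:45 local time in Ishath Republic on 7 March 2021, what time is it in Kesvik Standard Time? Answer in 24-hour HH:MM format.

1 September 2020 is a Tuesday, so Saturdays fall on 5, 12, 19, 26; the last is September 26.
1 February 2021 is a Monday, so the first Sunday is February 7 and the second is February 14.
Daylight saving runs 26 September 2020 – 14 February 2021; 7 March 2021 is outside that window, so Ishath Republic is on standard time at UTC+05:00.
13:45 Ishath Republic − 5h = 08:45 UTC.
1 April 2021 is a Thursday, so the first Saturday is April 3 and the second is April 10.
1 November 2021 is a Monday, so the first Saturday is November 6 and the second is November 13.
At the standard offset (UTC+07:00), 08:45 UTC + 7h = 15:45 Kesvik Standard Time standard time.
The standard-time date in Kesvik Standard Time, 7 March 2021, is outside the daylight-saving period (10 April – 13 November), so Kesvik Standard Time is on standard time, UTC+07:00.
08:45 UTC + 7h = 15:45 Kesvik Standard Time.

15:45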